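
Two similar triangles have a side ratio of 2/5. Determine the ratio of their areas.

Area scales with the square of linear dimensions. If every length is multiplied by 2/5, then the area is multiplied by (2/5)^2 = 4/25.
The area ratio is 4:25.

4:25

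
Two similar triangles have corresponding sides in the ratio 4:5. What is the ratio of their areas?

Area ratio = (side ratio)^2 = (4/5)^2 = 16:25.

16:25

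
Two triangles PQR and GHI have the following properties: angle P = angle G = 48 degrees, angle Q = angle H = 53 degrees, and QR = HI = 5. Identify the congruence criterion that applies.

Consider the given information: angle P = angle G = 48 degrees, angle Q = angle H = 53 degrees, and QR = HI = 5
This is not SAS or ASA: SAS requires two sides and the included angle between them. ASA requires two angles and the side between them.
The correct criterion is AAS. Two pairs of corresponding angles and a non-included side are equal (Angle-Angle-Side).

AAS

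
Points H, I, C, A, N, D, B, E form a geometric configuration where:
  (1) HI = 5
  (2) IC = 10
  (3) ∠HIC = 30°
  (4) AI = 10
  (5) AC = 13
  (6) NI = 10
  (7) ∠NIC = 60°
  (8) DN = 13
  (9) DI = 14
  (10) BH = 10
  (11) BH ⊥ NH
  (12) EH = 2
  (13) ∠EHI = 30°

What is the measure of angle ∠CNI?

Step 1: By the law of cosines on triangle NIC: NC² = 10² + 10² − 2·10·10·cos(60°) = 100, so NC = 10.
Step 2: By the inverse law of cosines on triangle CNI: cos(∠CNI) = (10² + 10² − 10²) / (2·10·10) = 100/200 = 0.5, so ∠CNI = 60°.

Therefore, the measure of angle ∠CNI = 60°.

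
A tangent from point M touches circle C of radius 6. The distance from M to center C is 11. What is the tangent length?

The tangent, radius, and line from the external point to the center form a right triangle.
The right angle is where the tangent meets the radius.
By the Pythagorean theorem: tangent² + 6² = 11²
tangent² = 121 - 36 = 85
tangent = sqrt(85)

sqrt(85)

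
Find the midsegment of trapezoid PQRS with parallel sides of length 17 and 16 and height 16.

midsegment = (17 + 16) / 2 = 33 / 2 = 33/2

33/2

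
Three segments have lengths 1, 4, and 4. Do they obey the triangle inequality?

Check all three triangle inequalities:
1 + 4 = 5 > 4 ✓
1 + 4 = 5 > 4 ✓
4 + 4 = 8 > 1 ✓
All conditions hold, so these sides form a valid triangle.

Yes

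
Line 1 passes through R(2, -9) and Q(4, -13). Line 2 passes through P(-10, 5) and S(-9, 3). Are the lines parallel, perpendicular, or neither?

Slope of line 1: m1 = (-13 - -9)/(4 - 2) = -4/2 = -2
Slope of line 2: m2 = (3 - 5)/(-9 - -10) = -2/1 = -2
Two lines are parallel if and only if they have equal slopes (or both are vertical).
Here m1 = m2 = -2, confirming the lines are parallel.

Parallel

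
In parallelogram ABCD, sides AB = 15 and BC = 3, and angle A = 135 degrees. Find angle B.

Consecutive angles are supplementary: angle B = 180 - 135 = 45 degrees.

45 degrees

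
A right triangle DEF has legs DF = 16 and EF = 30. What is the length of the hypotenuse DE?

DE = sqrt(16^2 + 30^2) = sqrt(1156) = 34

34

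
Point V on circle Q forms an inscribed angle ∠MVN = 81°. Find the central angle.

By the inscribed angle theorem, the central angle is twice the inscribed angle.
Central angle = 2 × 81° = 162°

162°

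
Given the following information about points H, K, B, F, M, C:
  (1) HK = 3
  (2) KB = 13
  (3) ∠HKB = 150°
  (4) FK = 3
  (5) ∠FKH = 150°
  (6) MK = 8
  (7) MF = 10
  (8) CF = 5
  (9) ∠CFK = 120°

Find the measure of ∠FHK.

Step 1: By the law of cosines on triangle HKF: HF² = 3² + 3² − 2·3·3·cos(150°) = 33.59, so HF ≈ 5.8.
Step 2: By the inverse law of cosines on triangle FHK: cos(∠FHK) = (5.8² + 3² − 3²) / (2·5.8·3) = 33.59/34.77 = 0.9659, so ∠FHK = 15°.

Therefore, the measure of angle ∠FHK = 15°.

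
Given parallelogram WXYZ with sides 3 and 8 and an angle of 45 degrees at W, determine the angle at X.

Consecutive angles are supplementary: angle X = 180 - 45 = 135 degrees.

135 degrees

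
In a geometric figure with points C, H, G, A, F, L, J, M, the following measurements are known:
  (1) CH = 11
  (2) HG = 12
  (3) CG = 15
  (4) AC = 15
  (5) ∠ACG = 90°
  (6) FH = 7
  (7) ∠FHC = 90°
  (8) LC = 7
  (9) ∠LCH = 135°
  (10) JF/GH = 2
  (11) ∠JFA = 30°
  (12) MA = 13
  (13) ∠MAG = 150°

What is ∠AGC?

Step 1: By the law of cosines on triangle GCA: GA² = 15² + 15² − 2·15·15·cos(90°) = 450, so GA = 15·√2.
Step 2: By the inverse law of cosines on triangle AGC: cos(∠AGC) = ((15·√2)² + 15² − 15²) / (2·15·√2·15) = 450/636.4 = 0.7071, so ∠AGC = 45°.

Therefore, the measure of angle ∠AGC = 45°.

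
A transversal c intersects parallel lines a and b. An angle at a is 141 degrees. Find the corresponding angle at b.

When a transversal crosses parallel lines, angles in the same position at each intersection are called corresponding angles.
These are always equal, so the answer is 141 degrees.

141 degrees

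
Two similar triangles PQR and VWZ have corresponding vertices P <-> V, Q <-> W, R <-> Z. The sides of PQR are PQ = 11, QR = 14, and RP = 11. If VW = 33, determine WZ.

Similar triangles have proportional sides. Setting up the proportion:
VW / PQ = WZ / QR
33 / 11 = WZ / 14
WZ = 14 * 33 / 11 = 42.

42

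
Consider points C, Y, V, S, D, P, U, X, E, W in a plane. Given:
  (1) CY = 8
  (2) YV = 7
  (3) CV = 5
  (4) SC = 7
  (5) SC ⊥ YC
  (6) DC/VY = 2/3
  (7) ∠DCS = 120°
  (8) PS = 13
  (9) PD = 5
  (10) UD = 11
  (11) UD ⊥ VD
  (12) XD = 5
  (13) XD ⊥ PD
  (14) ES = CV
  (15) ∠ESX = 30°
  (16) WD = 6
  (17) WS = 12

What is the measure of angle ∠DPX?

Step 1: By the law of cosines on triangle PDX: PX² = 5² + 5² − 2·5·5·cos(90°) = 50, so PX = 5·√2.
Step 2: By the inverse law of cosines on triangle DPX: cos(∠DPX) = (5² + (5·√2)² − 5²) / (2·5·5·√2) = 50/70.71 = 0.7071, so ∠DPX = 45°.

Therefore, the measure of angle ∠DPX = 45°.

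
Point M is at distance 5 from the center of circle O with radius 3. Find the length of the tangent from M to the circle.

tangent = √(d² - r²) = √(5² - 3²) = √(25 - 9) = √16 = 4

4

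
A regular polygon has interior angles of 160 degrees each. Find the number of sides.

The exterior angle is the supplement of the interior angle: 180 - 160 = 20 degrees.
Since the exterior angles of any convex polygon sum to 360 degrees, the number of sides is 360 / 20 = 18.

18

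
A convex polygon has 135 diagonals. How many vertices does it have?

Using d = n(n - 3)/2, we solve 135 = n(n - 3)/2.
So n(n - 3) = 270.
Testing n = 18: 18 * 15 = 270 = 270. Correct.
The polygon has 18 sides.

18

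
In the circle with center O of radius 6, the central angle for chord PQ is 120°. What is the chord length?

Drop a perpendicular from the center to the chord, bisecting both the chord and the central angle.
Each half-chord = r sin(θ/2) = 6 sin(60°).
The full chord = 2 × 6 × sin(60°) = 6*sqrt(3).

6*sqrt(3)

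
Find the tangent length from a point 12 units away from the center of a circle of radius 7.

tangent = √(d² - r²) = √(12² - 7²) = √(144 - 49) = √95 = sqrt(95)

sqrt(95)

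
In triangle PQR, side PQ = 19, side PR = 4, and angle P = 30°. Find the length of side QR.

Law of cosines: QR^2 = 19^2 + 4^2 - 2(19)(4)cos(30°) = 377 - 76*sqrt(3), so QR = sqrt(377 - 76*sqrt(3)).

sqrt(377 - 76*sqrt(3))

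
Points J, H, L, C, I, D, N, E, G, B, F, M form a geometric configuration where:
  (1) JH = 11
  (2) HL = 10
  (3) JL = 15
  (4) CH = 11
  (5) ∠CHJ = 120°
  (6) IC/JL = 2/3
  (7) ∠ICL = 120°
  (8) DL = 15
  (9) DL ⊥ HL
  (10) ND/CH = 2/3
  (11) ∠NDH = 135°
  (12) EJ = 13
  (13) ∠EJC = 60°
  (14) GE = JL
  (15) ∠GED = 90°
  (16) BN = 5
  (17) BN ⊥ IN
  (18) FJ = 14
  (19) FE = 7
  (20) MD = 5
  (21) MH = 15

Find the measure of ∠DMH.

Step 1: By the law of cosines on triangle DLH: DH² = 15² + 10² − 2·15·10·cos(90°) = 325, so DH = 5·√13.
Step 2: By the inverse law of cosines on triangle DMH: cos(∠DMH) = (5² + 15² − (5·√13)²) / (2·5·15) = -75/150 = -0.5, so ∠DMH = 120°.

Therefore, the measure of angle ∠DMH = 120°.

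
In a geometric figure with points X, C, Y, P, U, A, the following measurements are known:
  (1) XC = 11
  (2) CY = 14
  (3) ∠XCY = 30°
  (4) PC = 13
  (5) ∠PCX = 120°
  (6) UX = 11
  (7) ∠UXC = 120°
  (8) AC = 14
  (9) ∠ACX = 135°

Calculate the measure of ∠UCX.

Step 1: By the law of cosines on triangle CXU: CU² = 11² + 11² − 2·11·11·cos(120°) = 363, so CU = 11·√3.
Step 2: By the inverse law of cosines on triangle UCX: cos(∠UCX) = ((11·√3)² + 11² − 11²) / (2·11·√3·11) = 363/419.16 = 0.866, so ∠UCX = 30°.

Therefore, the measure of angle ∠UCX = 30°.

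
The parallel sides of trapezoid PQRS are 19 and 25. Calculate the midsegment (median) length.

The midsegment (median) of a trapezoid connects the midpoints of the non-parallel sides.
Its length is the average of the two bases: (19 + 25) / 2 = 22.

22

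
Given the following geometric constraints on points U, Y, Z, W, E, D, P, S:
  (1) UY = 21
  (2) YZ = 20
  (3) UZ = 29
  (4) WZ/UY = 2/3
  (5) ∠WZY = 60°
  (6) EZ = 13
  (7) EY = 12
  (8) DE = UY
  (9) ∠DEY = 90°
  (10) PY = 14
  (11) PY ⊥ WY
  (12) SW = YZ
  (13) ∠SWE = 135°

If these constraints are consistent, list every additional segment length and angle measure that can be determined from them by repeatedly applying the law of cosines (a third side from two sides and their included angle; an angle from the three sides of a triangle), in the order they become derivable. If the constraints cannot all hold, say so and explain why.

The constraints are consistent. Derivable facts, in order:
After 1 step:
- YD = 3·√65
- YW = 2·√79
- ∠EYZ = 38.62°
- ∠EZY = 35.18°
- ∠UYZ = 90°
- ∠UZY = 46.4°
- ∠YEZ = 106.19°
- ∠YUZ = 43.6°
After 2 steps:
- WP = 16·√2
- ∠DYE = 60.26°
- ∠EDY = 29.74°
- ∠WYZ = 43°
- ∠YWZ = 77°
After 3 steps:
- ∠PWY = 38.22°
- ∠WPY = 51.78°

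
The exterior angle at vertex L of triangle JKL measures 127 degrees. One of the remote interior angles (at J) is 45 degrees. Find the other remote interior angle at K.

The exterior angle theorem states that an exterior angle equals the sum of the two non-adjacent interior angles.
So 127 = 45 + angle K, which gives angle K = 127 - 45 = 82 degrees.

82 degrees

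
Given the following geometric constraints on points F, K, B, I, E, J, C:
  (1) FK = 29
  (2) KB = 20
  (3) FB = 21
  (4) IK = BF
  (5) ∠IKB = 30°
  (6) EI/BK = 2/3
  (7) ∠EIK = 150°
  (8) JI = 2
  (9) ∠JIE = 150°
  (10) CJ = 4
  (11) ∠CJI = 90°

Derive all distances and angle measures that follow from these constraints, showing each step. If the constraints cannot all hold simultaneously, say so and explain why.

The constraints are consistent.

From the given relations:
  IK = BF = 21
  EI = 2/3·BK = 2/3·20 ≈ 13.33

Step 1: From KI = 21, IE = 13.33, and ∠KIE = 150°, by the law of cosines:
  KE² = KI² + IE² - 2·KI·IE·cos(150°) = 441 + 177.8 + 485 = 1104
  KE ≈ 33.22

Step 2: From BK = 20, KI = 21, and ∠BKI = 30°, by the law of cosines:
  BI² = BK² + KI² - 2·BK·KI·cos(30°) = 400 + 441 - 727.5 = 113.5
  BI ≈ 10.66

Step 3: From IJ = 2, JC = 4, and ∠IJC = 90°, by the law of cosines:
  IC² = IJ² + JC² - 2·IJ·JC·cos(90°) = 4 + 16 - 0 = 20
  IC = 2·√5

Step 4: From EI = 13.33, IJ = 2, and ∠EIJ = 150°, by the law of cosines:
  EJ² = EI² + IJ² - 2·EI·IJ·cos(150°) = 177.8 + 4 + 46.19 = 228
  EJ ≈ 15.1

Step 5: From FB = 21, FK = 29, BK = 20, by the inverse law of cosines:
  cos(∠BFK) = (FB² + FK² - BK²) / (2·FB·FK)
  ∠BFK = 43.6°

Step 6: From KB = 20, KF = 29, BF = 21, by the inverse law of cosines:
  cos(∠BKF) = (KB² + KF² - BF²) / (2·KB·KF)
  ∠BKF = 46.4°

Step 7: From BF = 21, BK = 20, FK = 29, by the inverse law of cosines:
  cos(∠FBK) = (BF² + BK² - FK²) / (2·BF·BK)
  ∠FBK = 90°

Step 8: From KE = 33.22, KI = 21, EI = 13.33, by the inverse law of cosines:
  cos(∠EKI) = (KE² + KI² - EI²) / (2·KE·KI)
  ∠EKI = 11.58°

Step 9: From BI = 10.66, BK = 20, IK = 21, by the inverse law of cosines:
  cos(∠IBK) = (BI² + BK² - IK²) / (2·BI·BK)
  ∠IBK = 80.2°

Step 10: From IB = 10.66, IK = 21, BK = 20, by the inverse law of cosines:
  cos(∠BIK) = (IB² + IK² - BK²) / (2·IB·IK)
  ∠BIK = 69.8°

Step 11: From IC = 2·√5, IJ = 2, CJ = 4, by the inverse law of cosines:
  cos(∠CIJ) = (IC² + IJ² - CJ²) / (2·IC·IJ)
  ∠CIJ = 63.43°

Step 12: From EI = 13.33, EJ = 15.1, IJ = 2, by the inverse law of cosines:
  cos(∠IEJ) = (EI² + EJ² - IJ²) / (2·EI·EJ)
  ∠IEJ = 3.8°

Step 13: From EI = 13.33, EK = 33.22, IK = 21, by the inverse law of cosines:
  cos(∠IEK) = (EI² + EK² - IK²) / (2·EI·EK)
  ∠IEK = 18.42°

Step 14: From JE = 15.1, JI = 2, EI = 13.33, by the inverse law of cosines:
  cos(∠EJI) = (JE² + JI² - EI²) / (2·JE·JI)
  ∠EJI = 26.2°

Step 15: From CI = 2·√5, CJ = 4, IJ = 2, by the inverse law of cosines:
  cos(∠ICJ) = (CI² + CJ² - IJ²) / (2·CI·CJ)
  ∠ICJ = 26.57°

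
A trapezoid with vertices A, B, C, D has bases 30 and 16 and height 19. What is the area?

Area = (30 + 16) * 19 / 2 = 874 / 2 = 437

437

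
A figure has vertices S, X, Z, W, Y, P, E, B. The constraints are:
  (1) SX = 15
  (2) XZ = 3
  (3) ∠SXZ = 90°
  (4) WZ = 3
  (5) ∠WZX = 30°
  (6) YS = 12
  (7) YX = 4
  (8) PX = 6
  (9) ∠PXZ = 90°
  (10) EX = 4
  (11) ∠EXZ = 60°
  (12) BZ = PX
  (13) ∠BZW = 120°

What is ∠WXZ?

Step 1: By the law of cosines on triangle XZW: XW² = 3² + 3² − 2·3·3·cos(30°) = 2.41, so XW ≈ 1.55.
Step 2: By the inverse law of cosines on triangle WXZ: cos(∠WXZ) = (1.55² + 3² − 3²) / (2·1.55·3) = 2.41/9.32 = 0.2588, so ∠WXZ = 75°.

Therefore, the measure of angle ∠WXZ = 75°.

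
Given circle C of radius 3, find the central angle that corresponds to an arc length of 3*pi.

θ = 360 × 3*pi / (2π × 3) = 180° (rearranging arc length formula).

180°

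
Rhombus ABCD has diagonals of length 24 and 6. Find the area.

Area = (24 * 6) / 2 = 144 / 2 = 72

72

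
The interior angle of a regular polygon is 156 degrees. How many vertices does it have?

Exterior angle = 180 - 156 = 24. n = 360 / 24 = 15.

15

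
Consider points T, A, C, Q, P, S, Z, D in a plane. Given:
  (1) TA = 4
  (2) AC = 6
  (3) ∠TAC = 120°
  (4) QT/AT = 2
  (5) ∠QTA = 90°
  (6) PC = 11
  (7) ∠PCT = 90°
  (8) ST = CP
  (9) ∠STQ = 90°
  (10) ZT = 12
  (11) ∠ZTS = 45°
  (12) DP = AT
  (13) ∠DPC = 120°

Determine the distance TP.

Step 1: By the law of cosines on triangle CAT: CT² = 6² + 4² − 2·6·4·cos(120°) = 76, so CT = 2·√19.
Step 2: By the law of cosines on triangle TCP: TP² = (2·√19)² + 11² − 2·2·√19·11·cos(90°) = 197, so TP = √197.

Therefore, the length of TP = √197.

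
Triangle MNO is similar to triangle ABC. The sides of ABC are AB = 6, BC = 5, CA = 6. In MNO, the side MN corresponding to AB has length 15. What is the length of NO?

k = 15/6 = 5/2. NO = 5/2 * 5 = 25/2.

25/2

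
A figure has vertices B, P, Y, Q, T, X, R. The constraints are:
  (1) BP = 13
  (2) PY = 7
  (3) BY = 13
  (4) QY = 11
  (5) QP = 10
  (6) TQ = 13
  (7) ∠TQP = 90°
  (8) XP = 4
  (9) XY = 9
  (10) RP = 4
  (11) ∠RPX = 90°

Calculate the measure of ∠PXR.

Step 1: By the law of cosines on triangle XPR: XR² = 4² + 4² − 2·4·4·cos(90°) = 32, so XR = 4·√2.
Step 2: By the inverse law of cosines on triangle PXR: cos(∠PXR) = (4² + (4·√2)² − 4²) / (2·4·4·√2) = 32/45.25 = 0.7071, so ∠PXR = 45°.

Therefore, the measure of angle ∠PXR = 45°.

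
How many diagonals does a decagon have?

Total line segments between 10 vertices = C(10,2) = 45.
Subtract the 10 sides: 45 - 10 = 35 diagonals.

35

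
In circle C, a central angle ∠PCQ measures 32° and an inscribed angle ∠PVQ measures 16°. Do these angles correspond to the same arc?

By the inscribed angle theorem, if both angles subtend the same arc, the inscribed angle must be half the central angle.
Half of 32° = 16°, which equals the given inscribed angle of 16°.
Therefore, yes, they correspond to the same arc.

Yes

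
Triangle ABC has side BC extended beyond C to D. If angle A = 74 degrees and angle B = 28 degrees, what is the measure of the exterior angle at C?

Exterior angle = 74 + 28 = 102 degrees (exterior angle theorem).

102 degrees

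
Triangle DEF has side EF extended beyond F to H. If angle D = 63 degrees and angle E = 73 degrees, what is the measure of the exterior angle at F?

By the exterior angle theorem, an exterior angle of a triangle equals the sum of the two remote interior angles.
Exterior angle = angle D + angle E
Exterior angle = 63 + 73 = 136 degrees

136 degrees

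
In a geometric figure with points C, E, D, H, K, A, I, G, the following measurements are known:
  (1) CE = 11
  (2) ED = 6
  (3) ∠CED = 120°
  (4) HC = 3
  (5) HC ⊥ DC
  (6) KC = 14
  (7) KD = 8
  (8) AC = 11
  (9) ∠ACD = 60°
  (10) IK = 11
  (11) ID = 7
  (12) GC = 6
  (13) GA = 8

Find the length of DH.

Step 1: By the law of cosines on triangle CED: CD² = 11² + 6² − 2·11·6·cos(120°) = 223, so CD ≈ 14.93.
Step 2: By the law of cosines on triangle DCH: DH² = 14.93² + 3² − 2·14.93·3·cos(90°) = 232, so DH = 2·√58.

Therefore, the length of DH = 2·√58.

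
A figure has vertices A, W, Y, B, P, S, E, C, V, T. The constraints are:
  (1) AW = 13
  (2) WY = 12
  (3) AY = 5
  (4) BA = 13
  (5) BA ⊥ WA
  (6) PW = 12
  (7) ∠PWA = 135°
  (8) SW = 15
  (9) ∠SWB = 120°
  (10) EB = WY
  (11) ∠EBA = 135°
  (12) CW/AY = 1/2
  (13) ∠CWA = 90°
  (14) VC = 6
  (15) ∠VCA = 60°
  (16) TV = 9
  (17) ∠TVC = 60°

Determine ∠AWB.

Step 1: By the law of cosines on triangle WAB: WB² = 13² + 13² − 2·13·13·cos(90°) = 338, so WB = 13·√2.
Step 2: By the inverse law of cosines on triangle AWB: cos(∠AWB) = (13² + (13·√2)² − 13²) / (2·13·13·√2) = 338/478 = 0.7071, so ∠AWB = 45°.

Therefore, the measure of angle ∠AWB = 45°.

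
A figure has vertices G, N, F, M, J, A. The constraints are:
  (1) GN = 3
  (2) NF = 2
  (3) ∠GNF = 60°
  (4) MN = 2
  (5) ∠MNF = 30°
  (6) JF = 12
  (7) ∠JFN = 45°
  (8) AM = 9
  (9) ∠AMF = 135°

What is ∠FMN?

Step 1: By the law of cosines on triangle MNF: MF² = 2² + 2² − 2·2·2·cos(30°) = 1.07, so MF ≈ 1.04.
Step 2: By the inverse law of cosines on triangle FMN: cos(∠FMN) = (1.04² + 2² − 2²) / (2·1.04·2) = 1.07/4.14 = 0.2588, so ∠FMN = 75°.

Therefore, the measure of angle ∠FMN = 75°.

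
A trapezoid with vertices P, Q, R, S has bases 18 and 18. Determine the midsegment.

The midsegment of a trapezoid = (base1 + base2) / 2
midsegment = (18 + 18) / 2
midsegment = 36 / 2
midsegment = 18

18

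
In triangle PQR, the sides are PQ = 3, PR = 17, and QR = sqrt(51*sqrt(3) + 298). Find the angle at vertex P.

When all three sides of a triangle are known, the law of cosines can be rearranged to find any angle.
cos(C) = (a² + b² - c²) / (2ab) gives cos(P) = -sqrt(3)/2.
Taking the inverse cosine: P = 150°.

150°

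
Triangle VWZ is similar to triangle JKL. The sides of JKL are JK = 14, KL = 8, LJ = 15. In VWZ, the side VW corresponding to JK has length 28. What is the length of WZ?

k = 28/14 = 2. WZ = 2 * 8 = 16.

16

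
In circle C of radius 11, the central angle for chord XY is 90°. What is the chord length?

Drop a perpendicular from the center to the chord, bisecting both the chord and the central angle.
Each half-chord = r sin(θ/2) = 11 sin(45°).
The full chord = 2 × 11 × sin(45°) = 11*sqrt(2).

11*sqrt(2)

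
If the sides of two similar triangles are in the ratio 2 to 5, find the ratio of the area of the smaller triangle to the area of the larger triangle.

Area scales with the square of linear dimensions. If every length is multiplied by 2/5, then the area is multiplied by (2/5)^2 = 4/25.
The area ratio is 4:25.

4:25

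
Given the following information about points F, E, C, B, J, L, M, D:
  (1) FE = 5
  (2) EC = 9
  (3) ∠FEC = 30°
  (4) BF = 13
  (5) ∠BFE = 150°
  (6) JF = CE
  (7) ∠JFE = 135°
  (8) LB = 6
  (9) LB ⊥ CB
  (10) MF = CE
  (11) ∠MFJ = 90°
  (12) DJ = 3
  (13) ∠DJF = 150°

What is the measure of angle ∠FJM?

From the given relations: JF = CE = 9; MF = CE = 9.
Step 1: By the law of cosines on triangle JFM: JM² = 9² + 9² − 2·9·9·cos(90°) = 162, so JM = 9·√2.
Step 2: By the inverse law of cosines on triangle FJM: cos(∠FJM) = (9² + (9·√2)² − 9²) / (2·9·9·√2) = 162/229.1 = 0.7071, so ∠FJM = 45°.

Therefore, the measure of angle ∠FJM = 45°.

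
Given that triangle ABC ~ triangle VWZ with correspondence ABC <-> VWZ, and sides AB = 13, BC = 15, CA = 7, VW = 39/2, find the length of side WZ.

k = 39/2/13 = 3/2. WZ = 3/2 * 15 = 45/2.

45/2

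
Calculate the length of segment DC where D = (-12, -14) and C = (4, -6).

The horizontal distance is |4 - -12| = 16 and the vertical distance is |-6 - -14| = 8.
By the Pythagorean theorem, d = sqrt(16^2 + 8^2) = sqrt(320) = 8*sqrt(5).

8*sqrt(5)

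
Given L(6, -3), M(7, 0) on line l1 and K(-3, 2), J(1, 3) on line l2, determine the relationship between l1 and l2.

Slope of line 1: m1 = (0 - -3)/(7 - 6) = 3/1 = 3
Slope of line 2: m2 = (3 - 2)/(1 - -3) = 1/4 = 1/4
m1 != m2 (3 != 1/4), so not parallel.
m1 * m2 = (3) * (1/4) = 3/4 != -1, so not perpendicular.
The lines are neither parallel nor perpendicular.

Neither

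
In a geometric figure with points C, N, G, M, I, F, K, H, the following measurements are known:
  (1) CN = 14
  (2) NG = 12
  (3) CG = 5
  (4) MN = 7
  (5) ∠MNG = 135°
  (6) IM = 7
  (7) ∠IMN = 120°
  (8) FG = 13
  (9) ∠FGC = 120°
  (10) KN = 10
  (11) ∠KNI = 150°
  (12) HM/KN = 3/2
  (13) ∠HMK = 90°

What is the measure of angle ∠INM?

Step 1: By the law of cosines on triangle NMI: NI² = 7² + 7² − 2·7·7·cos(120°) = 147, so NI = 7·√3.
Step 2: By the inverse law of cosines on triangle INM: cos(∠INM) = ((7·√3)² + 7² − 7²) / (2·7·√3·7) = 147/169.74 = 0.866, so ∠INM = 30°.

Therefore, the measure of angle ∠INM = 30°.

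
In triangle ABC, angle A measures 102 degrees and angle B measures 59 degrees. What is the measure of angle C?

Let angle C = x. Then 102 + 59 + x = 180.
x = 180 - 161 = 19 degrees.

19 degrees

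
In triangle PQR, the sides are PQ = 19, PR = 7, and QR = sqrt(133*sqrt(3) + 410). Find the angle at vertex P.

When all three sides of a triangle are known, the law of cosines can be rearranged to find any angle.
cos(C) = (a² + b² - c²) / (2ab) gives cos(P) = -sqrt(3)/2.
Taking the inverse cosine: P = 150°.

150°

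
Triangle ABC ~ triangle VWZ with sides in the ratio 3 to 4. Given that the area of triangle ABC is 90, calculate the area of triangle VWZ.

The ratio of areas of similar triangles = (side ratio)^2.
Side ratio = 3:4, so area ratio = 9:16.
Area of VWZ / Area of ABC = 16/9
Area of VWZ = 90 * 16/9 = 160

160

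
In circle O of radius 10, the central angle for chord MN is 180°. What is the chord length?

Chord length = 2r sin(θ/2)
= 2 × 10 × sin(180°/2)
= 2 × 10 × sin(90°)
= 20

20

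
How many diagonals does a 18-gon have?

The number of diagonals in an n-gon is n(n - 3)/2.
For n = 18: 18(18 - 3)/2 = 18 × 15 / 2 = 135.

135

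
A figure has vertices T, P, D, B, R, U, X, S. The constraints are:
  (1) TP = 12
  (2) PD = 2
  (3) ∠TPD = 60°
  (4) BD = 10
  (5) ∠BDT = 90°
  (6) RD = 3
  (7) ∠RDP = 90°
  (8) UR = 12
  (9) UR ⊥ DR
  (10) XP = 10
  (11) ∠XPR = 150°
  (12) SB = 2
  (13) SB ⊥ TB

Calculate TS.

Step 1: By the law of cosines on triangle DPT: DT² = 2² + 12² − 2·2·12·cos(60°) = 124, so DT = 2·√31.
Step 2: By the law of cosines on triangle BDT: BT² = 10² + (2·√31)² − 2·10·2·√31·cos(90°) = 224, so BT = 4·√14.
Step 3: By the law of cosines on triangle TBS: TS² = (4·√14)² + 2² − 2·4·√14·2·cos(90°) = 228, so TS = 2·√57.

Therefore, the length of TS = 2·√57.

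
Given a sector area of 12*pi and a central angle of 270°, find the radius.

Sector area A = πr² × θ/360, so r² = 360A / (πθ).
r² = 360 × 12*pi / (π × 270)
r² = 16
r = 4

4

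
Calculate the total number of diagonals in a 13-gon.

Total line segments between 13 vertices = C(13,2) = 78.
Subtract the 13 sides: 78 - 13 = 65 diagonals.

65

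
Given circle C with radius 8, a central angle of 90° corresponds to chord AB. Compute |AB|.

Chord length = 2r sin(θ/2)
= 2 × 8 × sin(90°/2)
= 2 × 8 × sin(45°)
= 8*sqrt(2)

8*sqrt(2)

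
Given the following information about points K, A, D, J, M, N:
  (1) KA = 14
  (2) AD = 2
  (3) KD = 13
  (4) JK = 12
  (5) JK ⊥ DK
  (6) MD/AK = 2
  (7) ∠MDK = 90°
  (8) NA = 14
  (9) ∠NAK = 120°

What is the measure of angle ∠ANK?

Step 1: By the law of cosines on triangle NAK: NK² = 14² + 14² − 2·14·14·cos(120°) = 588, so NK = 14·√3.
Step 2: By the inverse law of cosines on triangle ANK: cos(∠ANK) = (14² + (14·√3)² − 14²) / (2·14·14·√3) = 588/678.96 = 0.866, so ∠ANK = 30°.

Therefore, the measure of angle ∠ANK = 30°.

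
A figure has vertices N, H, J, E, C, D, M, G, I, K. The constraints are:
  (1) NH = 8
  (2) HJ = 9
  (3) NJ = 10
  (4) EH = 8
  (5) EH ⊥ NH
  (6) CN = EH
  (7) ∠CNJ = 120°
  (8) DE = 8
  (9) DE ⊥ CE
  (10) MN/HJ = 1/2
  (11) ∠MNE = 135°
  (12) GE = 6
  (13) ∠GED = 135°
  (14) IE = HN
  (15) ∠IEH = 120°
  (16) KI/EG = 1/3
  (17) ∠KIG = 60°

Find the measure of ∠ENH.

Step 1: By the law of cosines on triangle NHE: NE² = 8² + 8² − 2·8·8·cos(90°) = 128, so NE = 8·√2.
Step 2: By the inverse law of cosines on triangle ENH: cos(∠ENH) = ((8·√2)² + 8² − 8²) / (2·8·√2·8) = 128/181.02 = 0.7071, so ∠ENH = 45°.

Therefore, the measure of angle ∠ENH = 45°.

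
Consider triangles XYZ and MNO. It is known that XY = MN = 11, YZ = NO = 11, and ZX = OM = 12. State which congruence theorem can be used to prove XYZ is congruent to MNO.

Consider the given information: XY = MN = 11, YZ = NO = 11, and ZX = OM = 12
This is not ASA or AAS: ASA requires two angles and the side between them. AAS requires two angles and a non-included side.
The correct criterion is SSS. All three pairs of corresponding sides are equal (Side-Side-Side).

SSS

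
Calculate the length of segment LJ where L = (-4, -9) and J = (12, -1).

d = sqrt((12 - -4)^2 + (-1 - -9)^2)
d = sqrt(16^2 + 8^2)
d = sqrt(256 + 64)
d = sqrt(320) = 8*sqrt(5)

8*sqrt(5)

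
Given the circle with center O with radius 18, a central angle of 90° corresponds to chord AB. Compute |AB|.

Chord length = 2r sin(θ/2)
= 2 × 18 × sin(90°/2)
= 2 × 18 × sin(45°)
= 18*sqrt(2)

18*sqrt(2)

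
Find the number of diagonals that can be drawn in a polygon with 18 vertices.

Total line segments between 18 vertices = C(18,2) = 153.
Subtract the 18 sides: 153 - 18 = 135 diagonals.

135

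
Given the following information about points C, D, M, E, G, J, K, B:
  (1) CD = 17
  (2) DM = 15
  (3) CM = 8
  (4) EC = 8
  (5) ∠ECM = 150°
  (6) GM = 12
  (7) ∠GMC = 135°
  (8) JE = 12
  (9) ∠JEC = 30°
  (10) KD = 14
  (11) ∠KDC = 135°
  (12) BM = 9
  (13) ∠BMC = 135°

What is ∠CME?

Step 1: By the law of cosines on triangle MCE: ME² = 8² + 8² − 2·8·8·cos(150°) = 238.85, so ME ≈ 15.45.
Step 2: By the inverse law of cosines on triangle CME: cos(∠CME) = (8² + 15.45² − 8²) / (2·8·15.45) = 238.85/247.28 = 0.9659, so ∠CME = 15°.

Therefore, the measure of angle ∠CME = 15°.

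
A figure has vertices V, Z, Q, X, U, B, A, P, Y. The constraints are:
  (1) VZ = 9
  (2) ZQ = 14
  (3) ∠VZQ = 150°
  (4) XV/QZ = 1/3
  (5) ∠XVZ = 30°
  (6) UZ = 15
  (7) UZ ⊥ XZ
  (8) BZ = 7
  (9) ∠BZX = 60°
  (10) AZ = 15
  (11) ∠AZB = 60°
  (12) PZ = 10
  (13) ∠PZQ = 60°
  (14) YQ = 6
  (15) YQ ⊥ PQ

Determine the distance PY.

Step 1: By the law of cosines on triangle PZQ: PQ² = 10² + 14² − 2·10·14·cos(60°) = 156, so PQ = 2·√39.
Step 2: By the law of cosines on triangle PQY: PY² = (2·√39)² + 6² − 2·2·√39·6·cos(90°) = 192, so PY = 8·√3.

Therefore, the length of PY = 8·√3.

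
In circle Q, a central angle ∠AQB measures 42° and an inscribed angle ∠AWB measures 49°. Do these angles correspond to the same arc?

By the inscribed angle theorem, the inscribed angle for a central angle of 42° should be 42° / 2 = 21°.
The given inscribed angle is 49°, which does not equal 21°.
Therefore, no, they do not correspond to the same arc.

No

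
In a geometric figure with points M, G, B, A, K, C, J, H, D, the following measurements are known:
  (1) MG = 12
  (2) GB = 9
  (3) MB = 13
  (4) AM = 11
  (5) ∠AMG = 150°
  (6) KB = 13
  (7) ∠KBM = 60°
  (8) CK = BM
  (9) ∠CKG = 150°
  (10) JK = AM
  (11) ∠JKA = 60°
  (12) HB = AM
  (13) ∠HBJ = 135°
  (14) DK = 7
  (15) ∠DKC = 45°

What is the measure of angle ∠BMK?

Step 1: By the law of cosines on triangle MBK: MK² = 13² + 13² − 2·13·13·cos(60°) = 169, so MK = 13.
Step 2: By the inverse law of cosines on triangle BMK: cos(∠BMK) = (13² + 13² − 13²) / (2·13·13) = 169/338 = 0.5, so ∠BMK = 60°.

Therefore, the measure of angle ∠BMK = 60°.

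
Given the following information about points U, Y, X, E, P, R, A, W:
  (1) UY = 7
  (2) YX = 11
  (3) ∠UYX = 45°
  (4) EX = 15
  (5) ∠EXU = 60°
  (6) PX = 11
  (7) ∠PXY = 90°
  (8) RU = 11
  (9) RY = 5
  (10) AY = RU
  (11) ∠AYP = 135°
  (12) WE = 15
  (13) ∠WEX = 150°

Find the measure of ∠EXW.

Step 1: By the law of cosines on triangle XEW: XW² = 15² + 15² − 2·15·15·cos(150°) = 839.71, so XW ≈ 28.98.
Step 2: By the inverse law of cosines on triangle EXW: cos(∠EXW) = (15² + 28.98² − 15²) / (2·15·28.98) = 839.71/869.33 = 0.9659, so ∠EXW = 15°.

Therefore, the measure of angle ∠EXW = 15°.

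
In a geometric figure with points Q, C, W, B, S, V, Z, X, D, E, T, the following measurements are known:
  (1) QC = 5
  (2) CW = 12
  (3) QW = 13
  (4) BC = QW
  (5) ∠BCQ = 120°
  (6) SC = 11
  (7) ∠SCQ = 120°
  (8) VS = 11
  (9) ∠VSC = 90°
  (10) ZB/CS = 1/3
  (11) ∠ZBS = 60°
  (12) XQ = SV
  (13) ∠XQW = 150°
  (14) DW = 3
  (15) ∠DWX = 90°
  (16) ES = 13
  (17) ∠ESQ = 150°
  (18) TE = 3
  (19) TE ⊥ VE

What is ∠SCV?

Step 1: By the law of cosines on triangle CSV: CV² = 11² + 11² − 2·11·11·cos(90°) = 242, so CV = 11·√2.
Step 2: By the inverse law of cosines on triangle SCV: cos(∠SCV) = (11² + (11·√2)² − 11²) / (2·11·11·√2) = 242/342.24 = 0.7071, so ∠SCV = 45°.

Therefore, the measure of angle ∠SCV = 45°.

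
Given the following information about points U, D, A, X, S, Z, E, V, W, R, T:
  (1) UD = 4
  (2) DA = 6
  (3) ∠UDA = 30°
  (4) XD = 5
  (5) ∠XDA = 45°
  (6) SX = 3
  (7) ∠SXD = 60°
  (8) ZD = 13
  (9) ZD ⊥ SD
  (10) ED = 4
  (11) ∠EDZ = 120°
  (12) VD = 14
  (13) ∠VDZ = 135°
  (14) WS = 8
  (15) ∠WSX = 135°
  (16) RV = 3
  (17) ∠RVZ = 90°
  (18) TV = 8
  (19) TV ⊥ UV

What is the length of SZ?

Step 1: By the law of cosines on triangle SXD: SD² = 3² + 5² − 2·3·5·cos(60°) = 19, so SD = √19.
Step 2: By the law of cosines on triangle SDZ: SZ² = √19² + 13² − 2·√19·13·cos(90°) = 188, so SZ = 2·√47.

Therefore, the length of SZ = 2·√47.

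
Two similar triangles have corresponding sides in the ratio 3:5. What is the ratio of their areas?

Area scales with the square of linear dimensions. If every length is multiplied by 3/5, then the area is multiplied by (3/5)^2 = 9/25.
The area ratio is 9:25.

9:25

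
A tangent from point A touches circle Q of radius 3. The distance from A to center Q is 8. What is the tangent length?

Let T be the point of tangency. Then QT ⊥ AT (radius ⊥ tangent).
In right triangle QTA: QA² = QT² + AT²
8² = 3² + AT²
AT² = 55, AT = sqrt(55)

sqrt(55)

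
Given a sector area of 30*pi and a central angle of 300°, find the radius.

The sector covers 300°/360° = 5/6 of the full circle.
Full circle area = 30*pi / 5/6 = 36*pi.
Since full area = πr², we get r² = 36*pi/π = 36, so r = 6.

6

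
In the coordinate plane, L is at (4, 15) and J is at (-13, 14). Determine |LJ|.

d = sqrt((-13 - 4)^2 + (14 - 15)^2)
d = sqrt(-17^2 + -1^2)
d = sqrt(289 + 1)
d = sqrt(290)

sqrt(290)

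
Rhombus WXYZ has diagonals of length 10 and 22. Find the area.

Area = (10 * 22) / 2 = 220 / 2 = 110

110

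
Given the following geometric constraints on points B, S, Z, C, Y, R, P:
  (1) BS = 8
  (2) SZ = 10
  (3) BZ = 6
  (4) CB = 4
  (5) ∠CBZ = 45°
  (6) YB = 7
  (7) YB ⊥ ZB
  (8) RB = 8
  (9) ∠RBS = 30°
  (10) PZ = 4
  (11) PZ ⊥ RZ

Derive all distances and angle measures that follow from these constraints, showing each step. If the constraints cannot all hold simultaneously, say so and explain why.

The constraints are consistent.

Step 1: From SB = 8, BR = 8, and ∠SBR = 30°, by the law of cosines:
  SR² = SB² + BR² - 2·SB·BR·cos(30°) = 64 + 64 - 110.9 = 17.15
  SR ≈ 4.14

Step 2: From ZB = 6, BC = 4, and ∠ZBC = 45°, by the law of cosines:
  ZC² = ZB² + BC² - 2·ZB·BC·cos(45°) = 36 + 16 - 33.94 = 18.06
  ZC ≈ 4.25

Step 3: From ZB = 6, BY = 7, and ∠ZBY = 90°, by the law of cosines:
  ZY² = ZB² + BY² - 2·ZB·BY·cos(90°) = 36 + 49 - 0 = 85
  ZY = √85

Step 4: From BS = 8, BZ = 6, SZ = 10, by the inverse law of cosines:
  cos(∠SBZ) = (BS² + BZ² - SZ²) / (2·BS·BZ)
  ∠SBZ = 90°

Step 5: From SB = 8, SZ = 10, BZ = 6, by the inverse law of cosines:
  cos(∠BSZ) = (SB² + SZ² - BZ²) / (2·SB·SZ)
  ∠BSZ = 36.87°

Step 6: From ZB = 6, ZS = 10, BS = 8, by the inverse law of cosines:
  cos(∠BZS) = (ZB² + ZS² - BS²) / (2·ZB·ZS)
  ∠BZS = 53.13°

Step 7: From SB = 8, SR = 4.14, BR = 8, by the inverse law of cosines:
  cos(∠BSR) = (SB² + SR² - BR²) / (2·SB·SR)
  ∠BSR = 75°

Step 8: From ZB = 6, ZC = 4.25, BC = 4, by the inverse law of cosines:
  cos(∠BZC) = (ZB² + ZC² - BC²) / (2·ZB·ZC)
  ∠BZC = 41.73°

Step 9: From ZB = 6, ZY = √85, BY = 7, by the inverse law of cosines:
  cos(∠BZY) = (ZB² + ZY² - BY²) / (2·ZB·ZY)
  ∠BZY = 49.4°

Step 10: From CB = 4, CZ = 4.25, BZ = 6, by the inverse law of cosines:
  cos(∠BCZ) = (CB² + CZ² - BZ²) / (2·CB·CZ)
  ∠BCZ = 93.27°

Step 11: From YB = 7, YZ = √85, BZ = 6, by the inverse law of cosines:
  cos(∠BYZ) = (YB² + YZ² - BZ²) / (2·YB·YZ)
  ∠BYZ = 40.6°

Step 12: From RB = 8, RS = 4.14, BS = 8, by the inverse law of cosines:
  cos(∠BRS) = (RB² + RS² - BS²) / (2·RB·RS)
  ∠BRS = 75°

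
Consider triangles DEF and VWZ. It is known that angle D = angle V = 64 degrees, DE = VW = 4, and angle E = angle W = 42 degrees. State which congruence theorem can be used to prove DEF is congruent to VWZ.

The given information matches ASA: Two pairs of corresponding angles and the included side are equal (Angle-Side-Angle).

ASA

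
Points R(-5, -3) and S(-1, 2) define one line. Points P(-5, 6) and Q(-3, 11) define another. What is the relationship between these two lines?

Slope of line 1: m1 = (2 - -3)/(-1 - -5) = 5/4 = 5/4
Slope of line 2: m2 = (11 - 6)/(-3 - -5) = 5/2 = 5/2
m1 != m2 (5/4 != 5/2), so not parallel.
m1 * m2 = (5/4) * (5/2) = 25/8 != -1, so not perpendicular.
The lines are neither parallel nor perpendicular.

Neither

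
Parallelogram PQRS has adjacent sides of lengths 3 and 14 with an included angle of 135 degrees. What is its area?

Area = a * b * sin(theta)
Area = 3 * 14 * sin(135 degrees)
Area = 42 * sqrt(2)/2
Area = 21*sqrt(2)

21*sqrt(2)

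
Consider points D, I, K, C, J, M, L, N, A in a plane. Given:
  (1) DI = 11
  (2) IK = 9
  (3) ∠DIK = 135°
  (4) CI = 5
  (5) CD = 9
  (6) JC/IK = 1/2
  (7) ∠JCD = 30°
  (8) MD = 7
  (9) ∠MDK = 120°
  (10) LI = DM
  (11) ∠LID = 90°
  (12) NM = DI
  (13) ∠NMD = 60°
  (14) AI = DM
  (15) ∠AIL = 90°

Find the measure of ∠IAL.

From the given relations: AI = DM = 7; LI = DM = 7.
Step 1: By the law of cosines on triangle AIL: AL² = 7² + 7² − 2·7·7·cos(90°) = 98, so AL = 7·√2.
Step 2: By the inverse law of cosines on triangle IAL: cos(∠IAL) = (7² + (7·√2)² − 7²) / (2·7·7·√2) = 98/138.59 = 0.7071, so ∠IAL = 45°.

Therefore, the measure of angle ∠IAL = 45°.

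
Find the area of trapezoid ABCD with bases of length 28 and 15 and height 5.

A trapezoid's area equals the midsegment times the height.
The midsegment is (28 + 15) / 2 = 43/2.
Area = 43/2 * 5 = 215/2.

215/2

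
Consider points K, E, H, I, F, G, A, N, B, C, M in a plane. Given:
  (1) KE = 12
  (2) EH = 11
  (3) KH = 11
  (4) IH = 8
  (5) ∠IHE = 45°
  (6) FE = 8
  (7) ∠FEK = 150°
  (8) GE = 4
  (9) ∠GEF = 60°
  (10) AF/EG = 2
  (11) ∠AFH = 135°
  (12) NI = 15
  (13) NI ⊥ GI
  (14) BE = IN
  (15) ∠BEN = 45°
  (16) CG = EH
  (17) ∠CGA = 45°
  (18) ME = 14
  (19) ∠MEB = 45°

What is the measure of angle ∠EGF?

Step 1: By the law of cosines on triangle GEF: GF² = 4² + 8² − 2·4·8·cos(60°) = 48, so GF = 4·√3.
Step 2: By the inverse law of cosines on triangle EGF: cos(∠EGF) = (4² + (4·√3)² − 8²) / (2·4·4·√3) = 0/55.43 = 0, so ∠EGF = 90°.

Therefore, the measure of angle ∠EGF = 90°.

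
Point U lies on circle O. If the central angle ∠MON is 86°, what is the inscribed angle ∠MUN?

By the inscribed angle theorem, the inscribed angle is half the central angle.
Inscribed angle = 86° / 2 = 43°

43°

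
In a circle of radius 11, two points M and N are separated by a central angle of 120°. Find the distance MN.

Chord = 2(11) sin(60°) = 11*sqrt(3)

11*sqrt(3)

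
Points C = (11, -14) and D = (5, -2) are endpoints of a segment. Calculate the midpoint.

The midpoint is the average of the coordinates:
x: (11 + 5)/2 = 8
y: (-14 + -2)/2 = -8
Midpoint = (8, -8)

(8, -8)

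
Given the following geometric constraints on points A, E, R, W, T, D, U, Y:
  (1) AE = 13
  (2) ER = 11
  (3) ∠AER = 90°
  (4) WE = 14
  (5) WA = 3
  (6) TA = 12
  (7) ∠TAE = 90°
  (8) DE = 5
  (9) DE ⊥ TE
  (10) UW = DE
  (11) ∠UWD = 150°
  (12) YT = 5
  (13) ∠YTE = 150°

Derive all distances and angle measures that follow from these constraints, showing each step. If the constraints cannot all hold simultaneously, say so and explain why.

The constraints are consistent.

From the given relations:
  UW = DE = 5

Step 1: From AE = 13, ER = 11, and ∠AER = 90°, by the law of cosines:
  AR² = AE² + ER² - 2·AE·ER·cos(90°) = 169 + 121 - 0 = 290
  AR ≈ 17.03

Step 2: From EA = 13, AT = 12, and ∠EAT = 90°, by the law of cosines:
  ET² = EA² + AT² - 2·EA·AT·cos(90°) = 169 + 144 - 0 = 313
  ET ≈ 17.69

Step 3: From AE = 13, AW = 3, EW = 14, by the inverse law of cosines:
  cos(∠EAW) = (AE² + AW² - EW²) / (2·AE·AW)
  ∠EAW = 103.34°

Step 4: From EA = 13, EW = 14, AW = 3, by the inverse law of cosines:
  cos(∠AEW) = (EA² + EW² - AW²) / (2·EA·EW)
  ∠AEW = 12.03°

Step 5: From WA = 3, WE = 14, AE = 13, by the inverse law of cosines:
  cos(∠AWE) = (WA² + WE² - AE²) / (2·WA·WE)
  ∠AWE = 64.62°

Step 6: From ET = 17.69, TY = 5, and ∠ETY = 150°, by the law of cosines:
  EY² = ET² + TY² - 2·ET·TY·cos(150°) = 313 + 25 + 153.2 = 491.2
  EY ≈ 22.16

Step 7: From TE = 17.69, ED = 5, and ∠TED = 90°, by the law of cosines:
  TD² = TE² + ED² - 2·TE·ED·cos(90°) = 313 + 25 - 0 = 338
  TD = 13·√2

Step 8: From AE = 13, AR = 17.03, ER = 11, by the inverse law of cosines:
  cos(∠EAR) = (AE² + AR² - ER²) / (2·AE·AR)
  ∠EAR = 40.24°

Step 9: From EA = 13, ET = 17.69, AT = 12, by the inverse law of cosines:
  cos(∠AET) = (EA² + ET² - AT²) / (2·EA·ET)
  ∠AET = 42.71°

Step 10: From RA = 17.03, RE = 11, AE = 13, by the inverse law of cosines:
  cos(∠ARE) = (RA² + RE² - AE²) / (2·RA·RE)
  ∠ARE = 49.76°

Step 11: From TA = 12, TE = 17.69, AE = 13, by the inverse law of cosines:
  cos(∠ATE) = (TA² + TE² - AE²) / (2·TA·TE)
  ∠ATE = 47.29°

Step 12: From ET = 17.69, EY = 22.16, TY = 5, by the inverse law of cosines:
  cos(∠TEY) = (ET² + EY² - TY²) / (2·ET·EY)
  ∠TEY = 6.48°

Step 13: From TD = 13·√2, TE = 17.69, DE = 5, by the inverse law of cosines:
  cos(∠DTE) = (TD² + TE² - DE²) / (2·TD·TE)
  ∠DTE = 15.78°

Step 14: From DE = 5, DT = 13·√2, ET = 17.69, by the inverse law of cosines:
  cos(∠EDT) = (DE² + DT² - ET²) / (2·DE·DT)
  ∠EDT = 74.22°

Step 15: From YE = 22.16, YT = 5, ET = 17.69, by the inverse law of cosines:
  cos(∠EYT) = (YE² + YT² - ET²) / (2·YE·YT)
  ∠EYT = 23.52°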